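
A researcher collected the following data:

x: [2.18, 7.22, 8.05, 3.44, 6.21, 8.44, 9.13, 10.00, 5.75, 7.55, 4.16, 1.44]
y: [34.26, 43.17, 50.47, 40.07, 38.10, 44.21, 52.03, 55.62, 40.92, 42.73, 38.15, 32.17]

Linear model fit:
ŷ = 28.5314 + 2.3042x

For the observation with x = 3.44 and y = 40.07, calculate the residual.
Residual = 3.6122

The residual is the difference between the actual value and the predicted value:

Residual = y - ŷ

Step 1: Calculate predicted value
ŷ = 28.5314 + 2.3042 × 3.44
ŷ = 36.4578

Step 2: Calculate residual
Residual = 40.07 - 36.4578
Residual = 3.6122

Sign check: y > ŷ, so the point is above the line and the fit underestimates here.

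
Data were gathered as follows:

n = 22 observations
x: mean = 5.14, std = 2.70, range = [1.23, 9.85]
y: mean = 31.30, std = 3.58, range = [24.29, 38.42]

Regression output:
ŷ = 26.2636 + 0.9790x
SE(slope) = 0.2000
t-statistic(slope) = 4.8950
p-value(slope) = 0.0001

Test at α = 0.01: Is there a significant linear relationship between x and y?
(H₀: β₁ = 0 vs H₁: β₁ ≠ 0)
p-value = 0.0001 < α = 0.01, so we reject H₀. The relationship is significant.

Hypothesis test for the slope coefficient:

H₀: β₁ = 0 (no linear relationship)
H₁: β₁ ≠ 0 (linear relationship exists)

Test statistic: t = β̂₁ / SE(β̂₁) = 0.9790 / 0.2000 = 4.8950

The p-value (0.0001) is the probability, under H₀, of a t-statistic at least as extreme as |t| = 4.8950 (two-sided, df = n − 2 = 20).

Decision rule: reject H₀ if p-value < α.
p-value = 0.0001 < α = 0.01 → reject H₀.

At α = 0.01 the data do provide convincing evidence of a nonzero slope.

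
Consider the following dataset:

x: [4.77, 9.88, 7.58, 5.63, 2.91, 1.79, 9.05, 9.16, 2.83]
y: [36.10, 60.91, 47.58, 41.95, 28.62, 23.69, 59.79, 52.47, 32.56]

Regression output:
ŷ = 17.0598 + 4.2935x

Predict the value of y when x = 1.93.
ŷ = 25.3463

To predict y for x = 1.93, substitute into the regression equation:

ŷ = 17.0598 + 4.2935 × 1.93
ŷ = 17.0598 + 8.2865
ŷ = 25.3463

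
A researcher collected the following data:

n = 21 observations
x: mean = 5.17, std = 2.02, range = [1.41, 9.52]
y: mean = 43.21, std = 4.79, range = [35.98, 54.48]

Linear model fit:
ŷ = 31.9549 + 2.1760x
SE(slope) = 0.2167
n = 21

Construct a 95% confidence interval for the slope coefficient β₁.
The 95% CI for β₁ is (1.7224, 2.6296)

Confidence interval for the slope:

The 95% CI for β₁ is: β̂₁ ± t*(α/2, n-2) × SE(β̂₁)

Step 1: Find critical t-value
- Confidence level = 0.95
- Degrees of freedom = n - 2 = 21 - 2 = 19
- t*(α/2, 19) = 2.0930

Step 2: Calculate margin of error
Margin = 2.0930 × 0.2167 = 0.4536

Step 3: Construct interval
CI = 2.1760 ± 0.4536
CI = (1.7224, 2.6296)

Interpretation: each one-unit increase in x is associated with a change in mean y of between 1.7224 and 2.6296, with 95% confidence.
The interval does not include 0, suggesting a significant linear relationship.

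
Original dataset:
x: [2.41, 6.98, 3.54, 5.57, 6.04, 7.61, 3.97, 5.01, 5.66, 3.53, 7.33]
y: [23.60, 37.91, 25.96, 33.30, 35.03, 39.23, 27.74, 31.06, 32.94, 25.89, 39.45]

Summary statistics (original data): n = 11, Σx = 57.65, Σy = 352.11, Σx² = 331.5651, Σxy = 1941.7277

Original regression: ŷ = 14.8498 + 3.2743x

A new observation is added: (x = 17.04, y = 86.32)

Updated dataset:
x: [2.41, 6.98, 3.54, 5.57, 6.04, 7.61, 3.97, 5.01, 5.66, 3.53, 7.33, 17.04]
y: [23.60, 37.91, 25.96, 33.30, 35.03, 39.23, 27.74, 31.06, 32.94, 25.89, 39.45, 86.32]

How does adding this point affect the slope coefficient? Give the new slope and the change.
The slope changes from 3.2743 to 4.3539 (change of +1.0796, or +33.0%).

The new point has HIGH LEVERAGE: x = 17.04 is far from the original mean x̄ = 57.65/11 ≈ 5.24 (original range [2.41, 7.61]).

Step 1: Update the sums with the new point (n goes from 11 to 12)
Σx  = 57.65 + 17.04 = 74.69
Σy  = 352.11 + 86.32 = 438.43
Σx² = 331.5651 + 17.04² = 331.5651 + 290.3616 = 621.9267
Σxy = 1941.7277 + 17.04×86.32 = 1941.7277 + 1470.8928 = 3412.6205

Step 2: Recompute the slope with b₁ = (nΣxy − ΣxΣy) / (nΣx² − (Σx)²)
Numerator   = 12×3412.6205 − 74.69×438.43 = 40951.4460 − 32746.3367 = 8205.1093
Denominator = 12×621.9267 − 74.69² = 7463.1204 − 5578.5961 = 1884.5243
b₁(new) = 8205.1093 / 1884.5243 = 4.3539

(Same formula on the original sums: (11×1941.7277 − 57.65×352.11) / (11×331.5651 − 57.65²) = 1059.8632 / 323.6936 = 3.2743, matching the given fit.)

Step 3: Change in slope
Δβ₁ = 4.3539 − 3.2743 = +1.0796
Relative change = +1.0796 / 3.2743 × 100% = +33.0%
→ the slope increases when the point is added.

A high-leverage point only changes the slope if it is off the original line; here y = 86.32 is above the original trend, so the slope increases.
In practice: investigate whether it comes from the same population as the rest of the sample.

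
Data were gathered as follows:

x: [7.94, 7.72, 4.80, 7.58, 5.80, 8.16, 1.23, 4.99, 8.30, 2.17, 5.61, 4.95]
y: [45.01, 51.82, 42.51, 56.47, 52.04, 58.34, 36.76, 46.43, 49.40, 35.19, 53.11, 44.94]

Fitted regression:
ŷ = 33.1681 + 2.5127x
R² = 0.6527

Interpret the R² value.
R² = 0.6527 means 65.27% of the variation in y is explained by the linear relationship with x. This indicates a moderate fit.

R² (coefficient of determination) measures the proportion of variance in y explained by the regression model.

Here R² = 0.6527:
- Explained: 65.27% of the variation in y
- Unexplained (residual): 100% − 65.27% = 34.73%
- Rule of thumb (below 0.3 weak; 0.3 to below 0.7 moderate; 0.7 and above strong) → moderate

Note: R² says nothing about causation, and a high R² does not by itself mean the linear form is appropriate — check the residuals.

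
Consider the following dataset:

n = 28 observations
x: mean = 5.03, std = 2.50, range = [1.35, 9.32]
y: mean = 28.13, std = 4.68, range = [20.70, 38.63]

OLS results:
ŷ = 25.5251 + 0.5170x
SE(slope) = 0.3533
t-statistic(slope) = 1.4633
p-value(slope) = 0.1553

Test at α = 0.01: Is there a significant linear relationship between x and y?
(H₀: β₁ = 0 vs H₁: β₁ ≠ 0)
p-value = 0.1553 ≥ α = 0.01, so we fail to reject H₀. The relationship is not significant.

Hypothesis test for the slope coefficient:

H₀: β₁ = 0 (no linear relationship)
H₁: β₁ ≠ 0 (linear relationship exists)

Test statistic: t = β̂₁ / SE(β̂₁) = 0.5170 / 0.3533 = 1.4633

The p-value (0.1553) is the probability, under H₀, of a t-statistic at least as extreme as |t| = 1.4633 (two-sided, df = n − 2 = 26).

Decision rule: reject H₀ if p-value < α.
p-value = 0.1553 ≥ α = 0.01 → fail to reject H₀.

There is not sufficient evidence at the 1% significance level to conclude that a linear relationship exists between x and y.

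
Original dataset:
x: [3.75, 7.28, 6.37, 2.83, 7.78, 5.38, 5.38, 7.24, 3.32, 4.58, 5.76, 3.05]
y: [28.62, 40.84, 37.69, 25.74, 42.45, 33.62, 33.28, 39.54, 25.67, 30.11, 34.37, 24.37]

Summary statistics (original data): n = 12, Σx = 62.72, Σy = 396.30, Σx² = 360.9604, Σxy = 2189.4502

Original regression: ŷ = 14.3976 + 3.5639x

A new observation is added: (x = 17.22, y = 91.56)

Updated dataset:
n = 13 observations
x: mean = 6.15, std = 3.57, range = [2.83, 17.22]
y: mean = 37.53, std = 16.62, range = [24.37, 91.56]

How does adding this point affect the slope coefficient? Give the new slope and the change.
Adding the point moves β₁ from 3.5639 to 4.6176, i.e. it increases by 1.0537 (+29.6%).

The new point has HIGH LEVERAGE: x = 17.22 is far from the original mean x̄ = 62.72/12 ≈ 5.23 (original range [2.83, 7.78]).

Step 1: Update the sums with the new point (n goes from 12 to 13)
Σx  = 62.72 + 17.22 = 79.94
Σy  = 396.30 + 91.56 = 487.86
Σx² = 360.9604 + 17.22² = 360.9604 + 296.5284 = 657.4888
Σxy = 2189.4502 + 17.22×91.56 = 2189.4502 + 1576.6632 = 3766.1134

Step 2: Recompute the slope with b₁ = (nΣxy − ΣxΣy) / (nΣx² − (Σx)²)
Numerator   = 13×3766.1134 − 79.94×487.86 = 48959.4742 − 38999.5284 = 9959.9458
Denominator = 13×657.4888 − 79.94² = 8547.3544 − 6390.4036 = 2156.9508
b₁(new) = 9959.9458 / 2156.9508 = 4.6176

(Same formula on the original sums: (12×2189.4502 − 62.72×396.30) / (12×360.9604 − 62.72²) = 1417.4664 / 397.7264 = 3.5639, matching the given fit.)

Step 3: Change in slope
Δβ₁ = 4.6176 − 3.5639 = +1.0537
Relative change = +1.0537 / 3.5639 × 100% = +29.6%
→ the slope increases when the point is added.

Because the point sits above the extension of the original line at a high-leverage x, it tilts the fit up.
In practice: check such a point for data-entry or measurement error; refit with and without it and report both if conclusions differ.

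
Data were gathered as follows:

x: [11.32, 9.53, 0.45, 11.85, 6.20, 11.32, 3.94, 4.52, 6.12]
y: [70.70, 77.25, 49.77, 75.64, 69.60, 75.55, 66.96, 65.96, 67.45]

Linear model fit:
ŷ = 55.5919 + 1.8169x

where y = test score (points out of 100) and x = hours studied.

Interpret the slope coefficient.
For each additional hour of study time, predicted test score increases by approximately 1.8169 points.

β₁ = 1.8169 is the change in predicted test score (points) per additional hour of study time.

Interpretation:
- Study time up by 1 hour → predicted test score increases by 1.8169 points
- This is a linear approximation: the same per-unit change is assumed across the whole observed x range
- The sign (+) gives the direction; the magnitude 1.8169 gives the size of the effect per hour

(β₀ = 55.5919 is the fitted value at x = 0 and is not part of the slope interpretation.)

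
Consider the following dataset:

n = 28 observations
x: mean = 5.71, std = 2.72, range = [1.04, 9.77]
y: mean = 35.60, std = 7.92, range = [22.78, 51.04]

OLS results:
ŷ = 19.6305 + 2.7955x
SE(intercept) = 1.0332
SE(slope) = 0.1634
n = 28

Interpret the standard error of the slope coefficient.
The slope 2.7955 is pinned down to within about ±0.1634 (one SE) by these data — relative uncertainty 5.8%, i.e. precise.

What SE measures:
- The standard error quantifies the sampling variability of the coefficient estimate
- It is the estimated standard deviation of β̂₁ across hypothetical repeated samples of the same size
- Smaller SE → more precise estimate

Relative precision:
- SE / |β̂₁| = 0.1634 / 2.7955 = 5.8%
- Rule of thumb (under 20%: precise; 20% to under 50%: moderately precise; 50% or more: imprecise) → precise

Rough 95% range (±2 SE): 2.7955 ± 0.3268 → (2.4687, 3.1223).

What drives SE(β̂₁): more residual scatter → larger SE; larger n (here n = 28) → smaller SE.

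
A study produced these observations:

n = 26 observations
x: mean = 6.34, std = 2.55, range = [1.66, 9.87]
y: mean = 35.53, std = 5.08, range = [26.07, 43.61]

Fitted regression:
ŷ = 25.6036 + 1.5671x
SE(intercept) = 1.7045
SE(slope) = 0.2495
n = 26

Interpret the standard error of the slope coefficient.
The slope 1.5671 is pinned down to within about ±0.2495 (one SE) by these data — relative uncertainty 15.9%, i.e. precise.

SE(β̂₁) = s / √Sxx, where s is the residual standard deviation and Sxx = Σ(x − x̄)². It is the yardstick for how far β̂₁ = 1.5671 could plausibly be from the true slope.

Relative precision:
- SE / |β̂₁| = 0.2495 / 1.5671 = 15.9%
- Rule of thumb (under 20%: precise; 20% to under 50%: moderately precise; 50% or more: imprecise) → precise

Link to the t-test: t = β̂₁ / SE(β̂₁) = 1.5671 / 0.2495 = 6.2810, the statistic for H₀: β₁ = 0.

What drives SE(β̂₁): more residual scatter → larger SE; larger n (here n = 26) → smaller SE; wider spread of x values → smaller SE.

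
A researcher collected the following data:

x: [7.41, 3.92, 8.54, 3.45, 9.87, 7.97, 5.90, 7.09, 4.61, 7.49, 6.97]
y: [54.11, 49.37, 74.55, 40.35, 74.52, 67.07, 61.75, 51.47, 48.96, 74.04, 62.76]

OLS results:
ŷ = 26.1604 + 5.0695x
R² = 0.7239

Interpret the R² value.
About 72.39% of the variability in y is accounted for by the regression on x (R² = 0.7239) — a strong linear fit.

R² = 1 − SS_res/SS_tot compares the residual scatter to the total scatter of y about its mean.

Here R² = 0.7239:
- Explained: 72.39% of the variation in y
- Unexplained (residual): 100% − 72.39% = 27.61%
- Rule of thumb (below 0.3 weak; 0.3 to below 0.7 moderate; 0.7 and above strong) → strong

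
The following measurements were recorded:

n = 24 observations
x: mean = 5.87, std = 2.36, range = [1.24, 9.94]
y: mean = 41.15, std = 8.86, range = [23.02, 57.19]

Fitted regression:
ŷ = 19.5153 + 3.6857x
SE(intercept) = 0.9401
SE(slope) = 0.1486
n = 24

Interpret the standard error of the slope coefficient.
SE(slope) = 0.1486 measures the uncertainty in the estimated slope. The coefficient is estimated precisely (SE/|β̂₁| = 4.0%).

SE(β̂₁) = s / √Sxx, where s is the residual standard deviation and Sxx = Σ(x − x̄)². It is the yardstick for how far β̂₁ = 3.6857 could plausibly be from the true slope.

Relative precision:
- SE / |β̂₁| = 0.1486 / 3.6857 = 4.0%
- Rule of thumb (under 20%: precise; 20% to under 50%: moderately precise; 50% or more: imprecise) → precise

Link to the t-test: t = β̂₁ / SE(β̂₁) = 3.6857 / 0.1486 = 24.8028, the statistic for H₀: β₁ = 0.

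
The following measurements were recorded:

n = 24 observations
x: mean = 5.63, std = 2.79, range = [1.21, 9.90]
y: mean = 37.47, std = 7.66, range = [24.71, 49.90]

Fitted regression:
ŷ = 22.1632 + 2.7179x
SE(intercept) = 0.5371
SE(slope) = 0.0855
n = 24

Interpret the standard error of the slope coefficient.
SE(slope) = 0.0855 measures the uncertainty in the estimated slope. The coefficient is estimated precisely (SE/|β̂₁| = 3.1%).

SE(β̂₁) = s / √Sxx, where s is the residual standard deviation and Sxx = Σ(x − x̄)². It is the yardstick for how far β̂₁ = 2.7179 could plausibly be from the true slope.

Relative precision:
- SE / |β̂₁| = 0.0855 / 2.7179 = 3.1%
- Rule of thumb (under 20%: precise; 20% to under 50%: moderately precise; 50% or more: imprecise) → precise

Link to the t-test: t = β̂₁ / SE(β̂₁) = 2.7179 / 0.0855 = 31.7883, the statistic for H₀: β₁ = 0.

What drives SE(β̂₁): more residual scatter → larger SE.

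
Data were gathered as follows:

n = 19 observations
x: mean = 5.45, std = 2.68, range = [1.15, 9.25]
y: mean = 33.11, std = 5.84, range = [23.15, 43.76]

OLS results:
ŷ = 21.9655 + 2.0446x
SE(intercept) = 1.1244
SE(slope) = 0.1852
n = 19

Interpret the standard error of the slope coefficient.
The slope 2.0446 is pinned down to within about ±0.1852 (one SE) by these data — relative uncertainty 9.1%, i.e. precise.

SE(β̂₁) = 0.1852 says: if we drew many samples of n = 19 from the same population and refit each time, the fitted slopes would scatter with a standard deviation of roughly 0.1852 around the true β₁.

Relative precision:
- SE / |β̂₁| = 0.1852 / 2.0446 = 9.1%
- Rule of thumb (under 20%: precise; 20% to under 50%: moderately precise; 50% or more: imprecise) → precise

Rough 95% range (±2 SE): 2.0446 ± 0.3704 → (1.6742, 2.4150).

What drives SE(β̂₁): larger n (here n = 19) → smaller SE; more residual scatter → larger SE.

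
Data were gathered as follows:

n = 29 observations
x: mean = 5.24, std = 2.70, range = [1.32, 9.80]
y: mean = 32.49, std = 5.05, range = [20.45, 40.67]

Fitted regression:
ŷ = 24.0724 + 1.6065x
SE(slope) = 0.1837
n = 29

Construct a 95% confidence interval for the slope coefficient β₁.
The 95% CI for β₁ is (1.2296, 1.9834)

Confidence interval for the slope:

The 95% CI for β₁ is: β̂₁ ± t*(α/2, n-2) × SE(β̂₁)

Step 1: Find critical t-value
- Confidence level = 0.95
- Degrees of freedom = n - 2 = 29 - 2 = 27
- t*(α/2, 27) = 2.0518

Step 2: Calculate margin of error
Margin = 2.0518 × 0.1837 = 0.3769

Step 3: Construct interval
CI = 1.6065 ± 0.3769
CI = (1.2296, 1.9834)

Interpretation: intervals built this way capture the true β₁ in 95% of repeated samples; here the plausible range for the per-unit effect of x on y is 1.2296 to 1.9834.
Both endpoints are positive, so the data support a genuinely positive slope at this confidence level.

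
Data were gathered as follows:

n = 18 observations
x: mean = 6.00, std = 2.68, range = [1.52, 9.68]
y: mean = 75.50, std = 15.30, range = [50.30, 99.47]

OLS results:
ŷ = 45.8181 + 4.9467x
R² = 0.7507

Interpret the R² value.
The model explains 75.07% of the variance in y (R² = 0.7507), leaving 24.93% unexplained; the fit is strong.

The coefficient of determination R² is the fraction of the total variation in y that the fitted line accounts for.

Here R² = 0.7507:
- Explained: 75.07% of the variation in y
- Unexplained (residual): 100% − 75.07% = 24.93%
- Rule of thumb (below 0.3 weak; 0.3 to below 0.7 moderate; 0.7 and above strong) → strong

Note: R² never decreases when predictors are added, so it should not be used alone to compare models of different size.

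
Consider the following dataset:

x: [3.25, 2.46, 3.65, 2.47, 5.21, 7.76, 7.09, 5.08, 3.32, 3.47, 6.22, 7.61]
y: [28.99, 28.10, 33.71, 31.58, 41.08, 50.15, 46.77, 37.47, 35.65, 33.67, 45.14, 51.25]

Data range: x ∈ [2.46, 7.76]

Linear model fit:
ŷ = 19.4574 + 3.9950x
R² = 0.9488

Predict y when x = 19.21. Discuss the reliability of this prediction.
ŷ = 96.2014, but this is extrapolation (above the data range [2.46, 7.76]) and may be unreliable.

Prediction calculation:
ŷ = 19.4574 + 3.9950 × 19.21
ŷ = 96.2014

Reliability:
- Data range: x ∈ [2.46, 7.76]
- Prediction point: x = 19.21 is 11.45 units above the observed range → this is EXTRAPOLATION, not interpolation

Why that matters here:
- The standard error of prediction grows with (x − x̄)², and x = 19.21 is far from x̄ = 4.80
- R² describes fit only over the sampled x values; it says nothing about behaviour beyond them
- Real relationships often flatten, saturate, or turn nonlinear at extremes

The R² = 0.9488 only validates the fit within [2.46, 7.76]; treat ŷ = 96.2014 with caution.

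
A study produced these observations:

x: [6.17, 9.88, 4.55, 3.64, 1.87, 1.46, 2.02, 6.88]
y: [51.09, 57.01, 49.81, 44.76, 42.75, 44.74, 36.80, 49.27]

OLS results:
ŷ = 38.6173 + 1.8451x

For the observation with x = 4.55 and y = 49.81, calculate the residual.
Residual = 2.7975

The residual is the difference between the actual value and the predicted value:

Residual = y - ŷ

Step 1: Calculate predicted value
ŷ = 38.6173 + 1.8451 × 4.55
ŷ = 47.0125

Step 2: Calculate residual
Residual = 49.81 - 47.0125
Residual = 2.7975

The residual is positive, so the observed y = 49.81 sits above the regression line (the line underestimates it by 2.7975).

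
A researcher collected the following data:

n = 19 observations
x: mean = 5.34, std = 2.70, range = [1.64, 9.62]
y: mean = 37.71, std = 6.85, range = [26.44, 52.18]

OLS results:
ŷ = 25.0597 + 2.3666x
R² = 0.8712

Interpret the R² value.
R² = 0.8712 means 87.12% of the variation in y is explained by the linear relationship with x. This indicates a strong fit.

The coefficient of determination R² is the fraction of the total variation in y that the fitted line accounts for.

Here R² = 0.8712:
- Explained: 87.12% of the variation in y
- Unexplained (residual): 100% − 87.12% = 12.88%
- Rule of thumb (below 0.3 weak; 0.3 to below 0.7 moderate; 0.7 and above strong) → strong

Note: R² never decreases when predictors are added, so it should not be used alone to compare models of different size.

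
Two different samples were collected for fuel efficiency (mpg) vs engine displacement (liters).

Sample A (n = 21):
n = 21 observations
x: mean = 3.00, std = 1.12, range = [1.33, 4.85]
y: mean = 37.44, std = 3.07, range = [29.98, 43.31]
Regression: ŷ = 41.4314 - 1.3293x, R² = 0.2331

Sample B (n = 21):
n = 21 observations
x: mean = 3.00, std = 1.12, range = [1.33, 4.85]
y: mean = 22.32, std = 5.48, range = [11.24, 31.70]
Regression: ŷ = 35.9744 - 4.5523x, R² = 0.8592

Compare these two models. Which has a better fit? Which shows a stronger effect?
Model B has the better fit (R² = 0.8592 vs 0.2331). Model B shows the stronger effect (|β₁| = 4.5523 vs 1.3293).

Model Comparison:

Which explains more variance? (R²)
- Model A: R² = 0.2331 → 23.31% of variance in fuel efficiency explained
- Model B: R² = 0.8592 → 85.92% of variance in fuel efficiency explained
- 0.8592 > 0.2331 → Model B has the better fit

Which has the larger per-liter effect? (|β₁|)
- Model A: β₁ = -1.3293 → predicted fuel efficiency falls 1.3293 mpg per additional liter of engine displacement
- Model B: β₁ = -4.5523 → predicted fuel efficiency falls 4.5523 mpg per additional liter of engine displacement
- |-1.3293| < |-4.5523| → Model B shows the stronger marginal effect

Note: A better fit (higher R²) doesn't necessarily mean a more important relationship.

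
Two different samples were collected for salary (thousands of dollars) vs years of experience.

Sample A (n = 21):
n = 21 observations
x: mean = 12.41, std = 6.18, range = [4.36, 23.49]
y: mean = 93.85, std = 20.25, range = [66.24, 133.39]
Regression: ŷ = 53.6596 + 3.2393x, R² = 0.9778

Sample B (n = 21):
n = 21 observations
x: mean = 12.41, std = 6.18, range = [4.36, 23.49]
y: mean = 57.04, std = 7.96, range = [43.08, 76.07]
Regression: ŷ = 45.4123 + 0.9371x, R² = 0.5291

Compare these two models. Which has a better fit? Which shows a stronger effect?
Model A has the better fit (R² = 0.9778 vs 0.5291). Model A shows the stronger effect (|β₁| = 3.2393 vs 0.9371).

Model Comparison:

Fit — compare R²:
- Model A: R² = 0.9778 → 97.78% of variance in salary explained
- Model B: R² = 0.5291 → 52.91% of variance in salary explained
- 0.9778 > 0.5291 → Model A has the better fit

Strength of effect — compare |β₁|:
- Model A: β₁ = 3.2393 → predicted salary rises 3.2393 thousand dollars per additional year of experience
- Model B: β₁ = 0.9371 → predicted salary rises 0.9371 thousand dollars per additional year of experience
- |3.2393| > |0.9371| → Model A shows the stronger marginal effect

Note: The two samples could reflect different populations, time periods, or measurement quality.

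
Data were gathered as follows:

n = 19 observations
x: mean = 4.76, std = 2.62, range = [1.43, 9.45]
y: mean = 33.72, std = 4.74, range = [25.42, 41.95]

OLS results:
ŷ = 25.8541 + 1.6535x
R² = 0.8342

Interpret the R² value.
The model explains 83.42% of the variance in y (R² = 0.8342), leaving 16.58% unexplained; the fit is strong.

The coefficient of determination R² is the fraction of the total variation in y that the fitted line accounts for.

Here R² = 0.8342:
- Explained: 83.42% of the variation in y
- Unexplained (residual): 100% − 83.42% = 16.58%
- Rule of thumb (below 0.3 weak; 0.3 to below 0.7 moderate; 0.7 and above strong) → strong

Note: R² says nothing about causation, and a high R² does not by itself mean the linear form is appropriate — check the residuals.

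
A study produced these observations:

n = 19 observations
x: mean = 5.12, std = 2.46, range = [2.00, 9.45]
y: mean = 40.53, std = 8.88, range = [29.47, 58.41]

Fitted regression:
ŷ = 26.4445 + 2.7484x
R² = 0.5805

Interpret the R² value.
The model explains 58.05% of the variance in y (R² = 0.5805), leaving 41.95% unexplained; the fit is moderate.

The coefficient of determination R² is the fraction of the total variation in y that the fitted line accounts for.

Here R² = 0.5805:
- Explained: 58.05% of the variation in y
- Unexplained (residual): 100% − 58.05% = 41.95%
- Rule of thumb (below 0.3 weak; 0.3 to below 0.7 moderate; 0.7 and above strong) → moderate

Equivalently, for simple linear regression R² = r², so |r| = √0.5805 ≈ 0.7619.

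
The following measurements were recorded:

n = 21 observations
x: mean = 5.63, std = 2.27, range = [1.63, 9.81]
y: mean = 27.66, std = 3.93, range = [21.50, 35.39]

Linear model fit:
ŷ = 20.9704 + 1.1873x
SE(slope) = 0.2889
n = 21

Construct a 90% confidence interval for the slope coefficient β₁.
The 90% CI for β₁ is (0.6878, 1.6868)

Confidence interval for the slope:

The 90% CI for β₁ is: β̂₁ ± t*(α/2, n-2) × SE(β̂₁)

Step 1: Find critical t-value
- Confidence level = 0.9
- Degrees of freedom = n - 2 = 21 - 2 = 19
- t*(α/2, 19) = 1.7291

Step 2: Calculate margin of error
Margin = 1.7291 × 0.2889 = 0.4995

Step 3: Construct interval
CI = 1.1873 ± 0.4995
CI = (0.6878, 1.6868)

Interpretation: intervals built this way capture the true β₁ in 90% of repeated samples; here the plausible range for the per-unit effect of x on y is 0.6878 to 1.6868.
The interval does not include 0, suggesting a significant linear relationship.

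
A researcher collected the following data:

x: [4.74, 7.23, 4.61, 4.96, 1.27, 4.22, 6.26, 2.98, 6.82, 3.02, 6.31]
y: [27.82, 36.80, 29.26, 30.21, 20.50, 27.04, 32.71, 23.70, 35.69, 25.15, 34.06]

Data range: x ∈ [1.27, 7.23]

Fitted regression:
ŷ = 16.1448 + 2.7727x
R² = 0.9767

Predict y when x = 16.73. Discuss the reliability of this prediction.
ŷ = 62.5321, but this is extrapolation (above the data range [1.27, 7.23]) and may be unreliable.

Prediction calculation:
ŷ = 16.1448 + 2.7727 × 16.73
ŷ = 62.5321

Reliability:
- Data range: x ∈ [1.27, 7.23]
- Prediction point: x = 16.73 is 9.50 units above the observed range → this is EXTRAPOLATION, not interpolation

Why that matters here:
- Real relationships often flatten, saturate, or turn nonlinear at extremes
- R² describes fit only over the sampled x values; it says nothing about behaviour beyond them
- There are no observations near this x to validate the fitted line there

The R² = 0.9767 only validates the fit within [1.27, 7.23]; treat ŷ = 62.5321 with caution.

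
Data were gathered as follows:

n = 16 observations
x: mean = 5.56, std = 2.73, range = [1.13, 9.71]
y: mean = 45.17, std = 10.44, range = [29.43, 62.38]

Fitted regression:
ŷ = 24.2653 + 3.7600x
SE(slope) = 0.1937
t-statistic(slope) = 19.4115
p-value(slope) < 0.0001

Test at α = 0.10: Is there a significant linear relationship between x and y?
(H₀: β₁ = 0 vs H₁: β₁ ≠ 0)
Reject H₀: p-value < 0.0001 < α = 0.10. The linear relationship is significant at the 10% level.

Hypothesis test for the slope coefficient:

H₀: β₁ = 0 (no linear relationship)
H₁: β₁ ≠ 0 (linear relationship exists)

Test statistic: t = β̂₁ / SE(β̂₁) = 3.7600 / 0.1937 = 19.4115

p < 0.0001: how often a slope estimate this far from 0 (in SE units) would arise by chance if β₁ were truly 0.

Decision rule: reject H₀ if p-value < α.
p-value < 0.0001 < α = 0.10 → reject H₀.

There is sufficient evidence at the 10% significance level to conclude that a linear relationship exists between x and y.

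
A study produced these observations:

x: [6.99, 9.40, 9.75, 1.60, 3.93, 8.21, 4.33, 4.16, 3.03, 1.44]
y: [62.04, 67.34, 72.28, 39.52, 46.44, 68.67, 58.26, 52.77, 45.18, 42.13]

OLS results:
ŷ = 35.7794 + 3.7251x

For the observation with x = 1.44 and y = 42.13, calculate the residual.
Residual = 0.9865

The residual is the difference between the actual value and the predicted value:

Residual = y - ŷ

Step 1: Calculate predicted value
ŷ = 35.7794 + 3.7251 × 1.44
ŷ = 41.1435

Step 2: Calculate residual
Residual = 42.13 - 41.1435
Residual = 0.9865

The residual is positive, so the observed y = 42.13 sits above the regression line (the line underestimates it by 0.9865).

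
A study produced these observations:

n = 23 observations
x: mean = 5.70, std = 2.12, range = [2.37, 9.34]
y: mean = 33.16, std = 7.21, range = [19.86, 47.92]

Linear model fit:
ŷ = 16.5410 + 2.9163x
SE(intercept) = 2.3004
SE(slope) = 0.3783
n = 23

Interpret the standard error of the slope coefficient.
SE(β̂₁) = 0.3783 is the estimated standard deviation of the slope estimate across repeated samples; relative to β̂₁ = 2.9163 that is 13.0%, a precise estimate.

SE(β̂₁) = 0.3783 says: if we drew many samples of n = 23 from the same population and refit each time, the fitted slopes would scatter with a standard deviation of roughly 0.3783 around the true β₁.

Relative precision:
- SE / |β̂₁| = 0.3783 / 2.9163 = 13.0%
- Rule of thumb (under 20%: precise; 20% to under 50%: moderately precise; 50% or more: imprecise) → precise

Link to the t-test: t = β̂₁ / SE(β̂₁) = 2.9163 / 0.3783 = 7.7090, the statistic for H₀: β₁ = 0.

What drives SE(β̂₁): more residual scatter → larger SE; wider spread of x values → smaller SE.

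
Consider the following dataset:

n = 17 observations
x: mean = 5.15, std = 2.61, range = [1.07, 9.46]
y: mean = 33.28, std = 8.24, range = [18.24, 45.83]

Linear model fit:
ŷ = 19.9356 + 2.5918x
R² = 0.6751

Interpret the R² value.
The model explains 67.51% of the variance in y (R² = 0.6751), leaving 32.49% unexplained; the fit is moderate.

The coefficient of determination R² is the fraction of the total variation in y that the fitted line accounts for.

Here R² = 0.6751:
- Explained: 67.51% of the variation in y
- Unexplained (residual): 100% − 67.51% = 32.49%
- Rule of thumb (below 0.3 weak; 0.3 to below 0.7 moderate; 0.7 and above strong) → moderate

Note: R² never decreases when predictors are added, so it should not be used alone to compare models of different size.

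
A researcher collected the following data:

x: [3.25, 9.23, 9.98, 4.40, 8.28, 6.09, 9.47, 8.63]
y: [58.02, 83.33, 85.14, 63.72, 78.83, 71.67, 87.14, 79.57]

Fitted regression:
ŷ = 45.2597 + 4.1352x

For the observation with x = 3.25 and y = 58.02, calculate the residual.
Residual = -0.6791

The residual is the difference between the actual value and the predicted value:

Residual = y - ŷ

Step 1: Calculate predicted value
ŷ = 45.2597 + 4.1352 × 3.25
ŷ = 58.6991

Step 2: Calculate residual
Residual = 58.02 - 58.6991
Residual = -0.6791

The residual is negative, so the observed y = 58.02 sits below the regression line (the line overestimates it by 0.6791).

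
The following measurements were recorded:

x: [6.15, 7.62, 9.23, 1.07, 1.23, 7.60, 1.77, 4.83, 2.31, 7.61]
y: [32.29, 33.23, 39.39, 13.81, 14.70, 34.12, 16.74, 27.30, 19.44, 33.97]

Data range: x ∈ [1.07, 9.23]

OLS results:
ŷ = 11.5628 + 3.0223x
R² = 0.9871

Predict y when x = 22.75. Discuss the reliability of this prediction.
The equation gives ŷ = 80.3201; however x = 22.75 is 13.52 units above the observed range, so this extrapolated value should not be trusted.

Prediction calculation:
ŷ = 11.5628 + 3.0223 × 22.75
ŷ = 80.3201

Reliability:
- Data range: x ∈ [1.07, 9.23]
- Prediction point: x = 22.75 is 13.52 units above the observed range → this is EXTRAPOLATION, not interpolation

Why that matters here:
- R² describes fit only over the sampled x values; it says nothing about behaviour beyond them
- Real relationships often flatten, saturate, or turn nonlinear at extremes

The R² = 0.9871 only validates the fit within [1.07, 9.23]; treat ŷ = 80.3201 with caution.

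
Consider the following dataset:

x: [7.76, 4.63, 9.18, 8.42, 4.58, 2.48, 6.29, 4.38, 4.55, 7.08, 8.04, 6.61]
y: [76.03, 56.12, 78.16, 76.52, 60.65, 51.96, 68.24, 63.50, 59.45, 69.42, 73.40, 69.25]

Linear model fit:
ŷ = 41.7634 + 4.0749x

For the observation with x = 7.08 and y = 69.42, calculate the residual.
Residual = -1.1937

The residual is the difference between the actual value and the predicted value:

Residual = y - ŷ

Step 1: Calculate predicted value
ŷ = 41.7634 + 4.0749 × 7.08
ŷ = 70.6137

Step 2: Calculate residual
Residual = 69.42 - 70.6137
Residual = -1.1937

Sign check: y < ŷ, so the point is below the line and the fit overestimates here.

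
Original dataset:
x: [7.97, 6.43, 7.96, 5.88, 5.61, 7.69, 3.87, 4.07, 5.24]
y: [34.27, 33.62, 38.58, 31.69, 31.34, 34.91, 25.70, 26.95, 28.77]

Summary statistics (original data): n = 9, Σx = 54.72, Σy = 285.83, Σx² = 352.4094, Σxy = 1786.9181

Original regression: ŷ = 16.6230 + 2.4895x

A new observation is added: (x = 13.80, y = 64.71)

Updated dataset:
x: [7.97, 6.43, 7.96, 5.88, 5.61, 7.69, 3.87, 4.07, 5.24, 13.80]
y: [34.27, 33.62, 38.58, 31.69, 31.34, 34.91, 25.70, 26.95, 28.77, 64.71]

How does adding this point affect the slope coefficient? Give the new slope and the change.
The slope changes from 2.4895 to 3.7902 (change of +1.3007, or +52.2%).

The new point has HIGH LEVERAGE: x = 13.80 is far from the original mean x̄ = 54.72/9 ≈ 6.08 (original range [3.87, 7.97]).

Step 1: Update the sums with the new point (n goes from 9 to 10)
Σx  = 54.72 + 13.80 = 68.52
Σy  = 285.83 + 64.71 = 350.54
Σx² = 352.4094 + 13.80² = 352.4094 + 190.4400 = 542.8494
Σxy = 1786.9181 + 13.80×64.71 = 1786.9181 + 892.9980 = 2679.9161

Step 2: Recompute the slope with b₁ = (nΣxy − ΣxΣy) / (nΣx² − (Σx)²)
Numerator   = 10×2679.9161 − 68.52×350.54 = 26799.1610 − 24019.0008 = 2780.1602
Denominator = 10×542.8494 − 68.52² = 5428.4940 − 4694.9904 = 733.5036
b₁(new) = 2780.1602 / 733.5036 = 3.7902

(Same formula on the original sums: (9×1786.9181 − 54.72×285.83) / (9×352.4094 − 54.72²) = 441.6453 / 177.4062 = 2.4895, matching the given fit.)

Step 3: Change in slope
Δβ₁ = 3.7902 − 2.4895 = +1.3007
Relative change = +1.3007 / 2.4895 × 100% = +52.2%
→ the slope increases when the point is added.

Because the point sits above the extension of the original line at a high-leverage x, it tilts the fit up.
In practice: refit with and without it and report both if conclusions differ; investigate whether it comes from the same population as the rest of the sample.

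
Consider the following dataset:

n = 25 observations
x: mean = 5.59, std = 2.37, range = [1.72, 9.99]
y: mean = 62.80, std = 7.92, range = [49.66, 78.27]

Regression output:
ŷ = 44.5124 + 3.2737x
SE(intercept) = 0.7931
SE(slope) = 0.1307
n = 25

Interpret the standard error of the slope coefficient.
SE(β̂₁) = 0.1307 is the estimated standard deviation of the slope estimate across repeated samples; relative to β̂₁ = 3.2737 that is 4.0%, a precise estimate.

What SE measures:
- The standard error quantifies the sampling variability of the coefficient estimate
- It is the estimated standard deviation of β̂₁ across hypothetical repeated samples of the same size
- Smaller SE → more precise estimate

Relative precision:
- SE / |β̂₁| = 0.1307 / 3.2737 = 4.0%
- Rule of thumb (under 20%: precise; 20% to under 50%: moderately precise; 50% or more: imprecise) → precise

Rough 95% range (±2 SE): 3.2737 ± 0.2614 → (3.0123, 3.5351).

What drives SE(β̂₁): wider spread of x values → smaller SE; more residual scatter → larger SE; larger n (here n = 25) → smaller SE.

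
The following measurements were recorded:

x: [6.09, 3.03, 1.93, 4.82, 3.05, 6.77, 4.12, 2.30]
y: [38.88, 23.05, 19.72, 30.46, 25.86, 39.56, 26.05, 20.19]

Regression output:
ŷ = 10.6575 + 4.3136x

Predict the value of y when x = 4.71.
ŷ = 30.9746

Plug x = 4.71 into the fitted line:

ŷ = 10.6575 + 4.3136 × 4.71
ŷ = 10.6575 + 20.3171
ŷ = 30.9746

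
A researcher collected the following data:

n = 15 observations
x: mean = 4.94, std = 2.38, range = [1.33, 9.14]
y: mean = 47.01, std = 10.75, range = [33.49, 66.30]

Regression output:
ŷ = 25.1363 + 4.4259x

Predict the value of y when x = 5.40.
ŷ = 49.0362

Plug x = 5.40 into the fitted line:

ŷ = 25.1363 + 4.4259 × 5.40
ŷ = 25.1363 + 23.8999
ŷ = 49.0362

This is a point prediction; actual observations scatter around it by roughly the residual standard deviation.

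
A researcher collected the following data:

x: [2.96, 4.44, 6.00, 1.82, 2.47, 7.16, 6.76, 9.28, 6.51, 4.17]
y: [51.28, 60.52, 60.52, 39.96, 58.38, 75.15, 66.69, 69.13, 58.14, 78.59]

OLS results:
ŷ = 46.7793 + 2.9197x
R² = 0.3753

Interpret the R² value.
The model explains 37.53% of the variance in y (R² = 0.3753), leaving 62.47% unexplained; the fit is moderate.

R² = 1 − SS_res/SS_tot compares the residual scatter to the total scatter of y about its mean.

Here R² = 0.3753:
- Explained: 37.53% of the variation in y
- Unexplained (residual): 100% − 37.53% = 62.47%
- Rule of thumb (below 0.3 weak; 0.3 to below 0.7 moderate; 0.7 and above strong) → moderate

Note: R² says nothing about causation, and a high R² does not by itself mean the linear form is appropriate — check the residuals.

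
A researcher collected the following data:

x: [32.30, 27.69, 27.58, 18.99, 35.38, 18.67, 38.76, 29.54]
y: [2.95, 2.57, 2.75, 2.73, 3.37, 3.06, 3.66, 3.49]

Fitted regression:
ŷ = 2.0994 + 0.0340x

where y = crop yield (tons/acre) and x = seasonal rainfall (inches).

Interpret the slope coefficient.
For each additional inch of rainfall, predicted crop yield increases by approximately 0.0340 tons/acre.

The slope β₁ = 0.0340 gives the rate at which the fitted crop yield changes with rainfall.

Interpretation:
- Rainfall up by 1 inch → predicted crop yield increases by 0.0340 tons/acre
- The effect is assumed constant over the observed range of x (linearity)
- The slope describes association in these data, not necessarily a causal effect

The intercept β₀ = 2.0994 is the predicted crop yield when rainfall = 0; since the smallest observed x is 18.67, this is an extrapolation and mainly anchors the line.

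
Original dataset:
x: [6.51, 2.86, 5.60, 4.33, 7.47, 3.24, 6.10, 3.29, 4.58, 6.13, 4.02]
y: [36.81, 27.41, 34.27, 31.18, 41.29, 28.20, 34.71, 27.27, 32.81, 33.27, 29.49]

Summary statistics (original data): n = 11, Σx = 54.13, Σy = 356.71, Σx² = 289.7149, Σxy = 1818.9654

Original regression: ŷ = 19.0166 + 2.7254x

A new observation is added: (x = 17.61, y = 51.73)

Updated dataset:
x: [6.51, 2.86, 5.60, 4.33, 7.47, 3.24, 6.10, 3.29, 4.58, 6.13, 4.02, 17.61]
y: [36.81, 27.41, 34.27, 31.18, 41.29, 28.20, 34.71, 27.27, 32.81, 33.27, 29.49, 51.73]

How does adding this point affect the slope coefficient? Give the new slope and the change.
Adding the point moves β₁ from 2.7254 to 1.6856, i.e. it decreases by 1.0398 (-38.2%).

x = 17.61 lies well outside the original x-range [2.86, 7.47] (x̄ ≈ 4.92), so this observation has high leverage and can move the slope substantially.

Step 1: Update the sums with the new point (n goes from 11 to 12)
Σx  = 54.13 + 17.61 = 71.74
Σy  = 356.71 + 51.73 = 408.44
Σx² = 289.7149 + 17.61² = 289.7149 + 310.1121 = 599.8270
Σxy = 1818.9654 + 17.61×51.73 = 1818.9654 + 910.9653 = 2729.9307

Step 2: Recompute the slope with b₁ = (nΣxy − ΣxΣy) / (nΣx² − (Σx)²)
Numerator   = 12×2729.9307 − 71.74×408.44 = 32759.1684 − 29301.4856 = 3457.6828
Denominator = 12×599.8270 − 71.74² = 7197.9240 − 5146.6276 = 2051.2964
b₁(new) = 3457.6828 / 2051.2964 = 1.6856

(Same formula on the original sums: (11×1818.9654 − 54.13×356.71) / (11×289.7149 − 54.13²) = 699.9071 / 256.8070 = 2.7254, matching the given fit.)

Step 3: Change in slope
Δβ₁ = 1.6856 − 2.7254 = -1.0398
Relative change = -1.0398 / 2.7254 × 100% = -38.2%
→ the slope decreases when the point is added.

A high-leverage point only changes the slope if it is off the original line; here y = 51.73 is below the original trend, so the slope decreases.
In practice: check such a point for data-entry or measurement error; examine leverage (hᵢ) and Cook's distance rather than deleting it automatically.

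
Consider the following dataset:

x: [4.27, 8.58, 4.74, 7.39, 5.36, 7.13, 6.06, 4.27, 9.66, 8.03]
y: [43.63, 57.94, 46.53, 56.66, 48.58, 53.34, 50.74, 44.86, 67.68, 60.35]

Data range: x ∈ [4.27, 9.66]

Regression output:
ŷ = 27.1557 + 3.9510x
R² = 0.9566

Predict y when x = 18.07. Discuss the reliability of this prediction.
ŷ = 98.5503 (extrapolation — x = 18.07 lies outside [4.27, 9.66], so reliability is low).

Prediction calculation:
ŷ = 27.1557 + 3.9510 × 18.07
ŷ = 98.5503

Reliability:
- Data range: x ∈ [4.27, 9.66]
- Prediction point: x = 18.07 is 8.41 units above the observed range → this is EXTRAPOLATION, not interpolation

Why that matters here:
- There are no observations near this x to validate the fitted line there
- The linear relationship may not hold outside the observed range

Report the number if required, but flag clearly that it is an extrapolation.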